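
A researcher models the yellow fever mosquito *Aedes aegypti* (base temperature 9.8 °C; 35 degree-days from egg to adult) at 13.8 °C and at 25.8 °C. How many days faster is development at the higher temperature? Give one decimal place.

6.6 days

At 13.8 °C: 35 / (13.8 − 9.8) = 35 / 4.0 = 8.750 d.
At 25.8 °C: 35 / (25.8 − 9.8) = 35 / 16.0 = 2.188 d.
Difference = |8.750 − 2.188| = 6.562 ≈ 6.6 days.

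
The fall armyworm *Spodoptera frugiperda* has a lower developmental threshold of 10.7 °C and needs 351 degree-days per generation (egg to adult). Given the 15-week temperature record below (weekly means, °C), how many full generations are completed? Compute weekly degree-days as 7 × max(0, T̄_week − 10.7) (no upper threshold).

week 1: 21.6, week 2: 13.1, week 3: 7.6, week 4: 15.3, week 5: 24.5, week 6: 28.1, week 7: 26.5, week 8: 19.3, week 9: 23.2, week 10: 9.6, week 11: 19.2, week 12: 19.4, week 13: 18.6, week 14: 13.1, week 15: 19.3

Weekly DD (7 × max(0, T̄ − 10.7)): 76.3, 16.8, 0.0, 32.2, 96.6, 121.8, 110.6, 60.2, 87.5, 0.0, 59.5, 60.9, 55.3, 16.8, 60.2.
Season total = 854.7 DD.
Complete generations = ⌊854.7 / 351⌋ = 2.

2 generations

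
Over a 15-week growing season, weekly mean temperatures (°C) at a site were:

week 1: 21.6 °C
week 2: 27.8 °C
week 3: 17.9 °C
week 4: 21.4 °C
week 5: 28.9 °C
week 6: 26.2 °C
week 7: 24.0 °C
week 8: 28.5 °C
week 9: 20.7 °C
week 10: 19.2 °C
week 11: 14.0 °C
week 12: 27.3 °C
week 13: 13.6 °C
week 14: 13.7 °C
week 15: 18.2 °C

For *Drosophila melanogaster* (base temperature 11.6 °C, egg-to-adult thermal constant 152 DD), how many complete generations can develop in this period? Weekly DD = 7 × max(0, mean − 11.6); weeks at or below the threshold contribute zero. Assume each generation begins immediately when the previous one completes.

6 generations

Weekly DD (7 × max(0, T̄ − 11.6)): 70.0, 113.4, 44.1, 68.6, 121.1, 102.2, 86.8, 118.3, 63.7, 53.2, 16.8, 109.9, 14.0, 14.7, 46.2.
Season total = 1043.0 DD.
Complete generations = ⌊1043.0 / 152⌋ = 6.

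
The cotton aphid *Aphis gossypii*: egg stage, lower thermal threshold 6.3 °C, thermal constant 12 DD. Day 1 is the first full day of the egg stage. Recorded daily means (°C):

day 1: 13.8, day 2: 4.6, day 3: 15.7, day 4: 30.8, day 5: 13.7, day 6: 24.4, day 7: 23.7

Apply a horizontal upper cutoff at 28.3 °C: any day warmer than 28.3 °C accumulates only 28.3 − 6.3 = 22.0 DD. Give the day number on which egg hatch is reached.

Daily DD above 6.3 °C (capped at 22.0): 7.5, 0.0, 9.4, 22.0, 7.4, 18.1, 17.4.
Cumulative: 7.5, 7.5, 16.9, 38.9, 46.3, 64.4, 81.8.
The total first reaches 12 DD on day 3.

day 3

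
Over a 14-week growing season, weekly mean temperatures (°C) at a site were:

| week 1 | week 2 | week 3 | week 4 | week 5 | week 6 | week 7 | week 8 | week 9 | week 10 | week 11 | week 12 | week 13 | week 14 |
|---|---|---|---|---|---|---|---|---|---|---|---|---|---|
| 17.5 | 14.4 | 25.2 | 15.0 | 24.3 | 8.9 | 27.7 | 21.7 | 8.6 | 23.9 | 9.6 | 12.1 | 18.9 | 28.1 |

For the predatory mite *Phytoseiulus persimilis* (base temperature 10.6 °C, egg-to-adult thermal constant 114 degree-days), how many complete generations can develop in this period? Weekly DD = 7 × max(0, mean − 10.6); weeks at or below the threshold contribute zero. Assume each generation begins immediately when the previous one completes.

6 generations

Weekly DD (7 × max(0, T̄ − 10.6)): 48.3, 26.6, 102.2, 30.8, 95.9, 0.0, 119.7, 77.7, 0.0, 93.1, 0.0, 10.5, 58.1, 122.5.
Season total = 785.4 DD.
Complete generations = ⌊785.4 / 114⌋ = 6.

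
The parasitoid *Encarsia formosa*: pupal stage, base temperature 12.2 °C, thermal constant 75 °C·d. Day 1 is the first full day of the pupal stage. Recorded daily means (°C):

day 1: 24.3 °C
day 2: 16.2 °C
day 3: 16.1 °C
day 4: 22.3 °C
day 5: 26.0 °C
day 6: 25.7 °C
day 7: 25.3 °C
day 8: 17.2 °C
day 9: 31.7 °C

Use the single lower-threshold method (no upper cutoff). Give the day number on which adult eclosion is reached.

day 8

Daily DD above 12.2 °C: 12.1, 4.0, 3.9, 10.1, 13.8, 13.5, 13.1, 5.0, 19.5.
Cumulative: 12.1, 16.1, 20.0, 30.1, 43.9, 57.4, 70.5, 75.5, 95.0.
The total first reaches 75 DD on day 8.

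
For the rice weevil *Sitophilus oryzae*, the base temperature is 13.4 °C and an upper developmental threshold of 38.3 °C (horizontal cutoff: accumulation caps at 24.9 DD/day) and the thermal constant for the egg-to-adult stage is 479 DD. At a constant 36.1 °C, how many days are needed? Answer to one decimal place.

Daily accumulation = 36.1 − 13.4 = 22.7 DD/day.
Duration = 479 / 22.7 = 21.101 ≈ 21.1 days.

21.1 days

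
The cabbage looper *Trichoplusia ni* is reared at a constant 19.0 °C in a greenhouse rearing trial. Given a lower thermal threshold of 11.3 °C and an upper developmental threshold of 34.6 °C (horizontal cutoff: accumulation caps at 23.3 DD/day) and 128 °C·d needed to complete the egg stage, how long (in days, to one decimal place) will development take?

16.6 days

Daily accumulation = 19.0 − 11.3 = 7.7 DD/day.
Duration = 128 / 7.7 = 16.623 ≈ 16.6 days.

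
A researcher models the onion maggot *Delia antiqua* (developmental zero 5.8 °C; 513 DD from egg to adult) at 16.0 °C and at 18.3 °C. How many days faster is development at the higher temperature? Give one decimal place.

At 16.0 °C: 513 / (16.0 − 5.8) = 513 / 10.2 = 50.294 d.
At 18.3 °C: 513 / (18.3 − 5.8) = 513 / 12.5 = 41.040 d.
Difference = |50.294 − 41.040| = 9.254 ≈ 9.3 days.

9.3 days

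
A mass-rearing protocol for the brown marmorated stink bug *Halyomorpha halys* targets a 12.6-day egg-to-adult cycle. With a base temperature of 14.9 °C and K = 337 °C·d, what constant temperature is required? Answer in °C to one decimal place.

Required daily accumulation = 337 / 12.6 = 26.746 DD/day.
T = T_base + 26.746 = 14.9 + 26.746 = 41.646 ≈ 41.6 °C.

41.6 °C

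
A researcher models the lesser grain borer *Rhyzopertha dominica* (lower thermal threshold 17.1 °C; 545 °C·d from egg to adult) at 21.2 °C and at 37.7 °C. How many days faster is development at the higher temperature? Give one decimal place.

106.5 days

At 21.2 °C: 545 / (21.2 − 17.1) = 545 / 4.1 = 132.927 d.
At 37.7 °C: 545 / (37.7 − 17.1) = 545 / 20.6 = 26.456 d.
Difference = |132.927 − 26.456| = 106.471 ≈ 106.5 days.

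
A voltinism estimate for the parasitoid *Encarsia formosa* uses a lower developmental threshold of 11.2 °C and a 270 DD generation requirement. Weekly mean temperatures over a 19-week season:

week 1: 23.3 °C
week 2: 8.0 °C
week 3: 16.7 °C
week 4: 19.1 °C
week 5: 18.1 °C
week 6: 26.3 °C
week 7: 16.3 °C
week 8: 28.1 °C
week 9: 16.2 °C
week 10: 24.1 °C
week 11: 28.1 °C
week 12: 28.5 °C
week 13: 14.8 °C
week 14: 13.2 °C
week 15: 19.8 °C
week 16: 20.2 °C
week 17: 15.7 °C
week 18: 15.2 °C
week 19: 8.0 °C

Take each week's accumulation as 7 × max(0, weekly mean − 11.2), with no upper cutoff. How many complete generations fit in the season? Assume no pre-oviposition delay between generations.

Weekly DD (7 × max(0, T̄ − 11.2)): 84.7, 0.0, 38.5, 55.3, 48.3, 105.7, 35.7, 118.3, 35.0, 90.3, 118.3, 121.1, 25.2, 14.0, 60.2, 63.0, 31.5, 28.0, 0.0.
Season total = 1073.1 DD.
Complete generations = ⌊1073.1 / 270⌋ = 3.

3 generations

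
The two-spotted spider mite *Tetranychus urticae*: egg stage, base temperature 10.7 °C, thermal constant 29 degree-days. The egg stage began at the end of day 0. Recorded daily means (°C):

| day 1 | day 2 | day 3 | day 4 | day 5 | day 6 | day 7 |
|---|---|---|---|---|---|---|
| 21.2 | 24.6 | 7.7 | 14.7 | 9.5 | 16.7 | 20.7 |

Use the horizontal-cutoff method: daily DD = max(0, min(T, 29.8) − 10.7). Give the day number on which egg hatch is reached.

day 6

Daily DD above 10.7 °C (capped at 19.1): 10.5, 13.9, 0.0, 4.0, 0.0, 6.0, 10.0.
Cumulative: 10.5, 24.4, 24.4, 28.4, 28.4, 34.4, 44.4.
The total first reaches 29 DD on day 6.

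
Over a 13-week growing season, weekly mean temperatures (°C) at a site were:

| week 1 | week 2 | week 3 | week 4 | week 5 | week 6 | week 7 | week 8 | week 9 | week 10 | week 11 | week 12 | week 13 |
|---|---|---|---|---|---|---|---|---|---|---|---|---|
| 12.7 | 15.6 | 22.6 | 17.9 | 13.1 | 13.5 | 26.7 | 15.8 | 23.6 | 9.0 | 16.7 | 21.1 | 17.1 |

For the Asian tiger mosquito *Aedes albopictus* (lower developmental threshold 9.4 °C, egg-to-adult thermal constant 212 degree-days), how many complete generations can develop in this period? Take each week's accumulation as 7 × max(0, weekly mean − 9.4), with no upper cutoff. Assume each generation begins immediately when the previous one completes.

Weekly DD (7 × max(0, T̄ − 9.4)): 23.1, 43.4, 92.4, 59.5, 25.9, 28.7, 121.1, 44.8, 99.4, 0.0, 51.1, 81.9, 53.9.
Season total = 725.2 DD.
Complete generations = ⌊725.2 / 212⌋ = 3.

3 generations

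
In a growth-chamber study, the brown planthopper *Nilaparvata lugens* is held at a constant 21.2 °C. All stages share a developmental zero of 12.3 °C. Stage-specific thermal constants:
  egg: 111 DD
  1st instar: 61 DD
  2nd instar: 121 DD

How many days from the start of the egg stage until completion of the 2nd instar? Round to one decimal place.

Daily accumulation at 21.2 °C = 21.2 − 12.3 = 8.9 DD/day.
Total K = 111 + 61 + 121 = 293 DD.
Total duration = 293 / 8.9 = 32.921 ≈ 32.9 days.

32.9 days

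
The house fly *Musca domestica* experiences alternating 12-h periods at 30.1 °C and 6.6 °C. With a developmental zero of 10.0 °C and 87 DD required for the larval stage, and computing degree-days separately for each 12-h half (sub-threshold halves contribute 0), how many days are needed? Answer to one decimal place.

Day half: max(0, 30.1 − 10.0) × 0.5 = 20.1 × 0.5 = 10.05 DD.
Night half: max(0, 6.6 − 10.0) × 0.5 = 0.0 × 0.5 = 0.00 DD.
Per 24 h: 10.05 DD/day.
Duration = 87 / 10.05 = 8.657 ≈ 8.7 days.

8.7 days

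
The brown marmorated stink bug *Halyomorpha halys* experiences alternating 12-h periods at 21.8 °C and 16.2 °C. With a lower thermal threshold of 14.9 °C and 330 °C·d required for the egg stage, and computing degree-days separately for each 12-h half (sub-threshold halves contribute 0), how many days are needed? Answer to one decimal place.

80.5 days

Day half: max(0, 21.8 − 14.9) × 0.5 = 6.9 × 0.5 = 3.45 DD.
Night half: max(0, 16.2 − 14.9) × 0.5 = 1.3 × 0.5 = 0.65 DD.
Per 24 h: 4.10 DD/day.
Duration = 330 / 4.10 = 80.488 ≈ 80.5 days.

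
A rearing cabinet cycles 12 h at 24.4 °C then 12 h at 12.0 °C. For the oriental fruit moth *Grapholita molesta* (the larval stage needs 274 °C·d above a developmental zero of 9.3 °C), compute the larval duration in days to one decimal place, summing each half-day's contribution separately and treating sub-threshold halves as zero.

Day half: max(0, 24.4 − 9.3) × 0.5 = 15.1 × 0.5 = 7.55 DD.
Night half: max(0, 12.0 − 9.3) × 0.5 = 2.7 × 0.5 = 1.35 DD.
Per 24 h: 8.90 DD/day.
Duration = 274 / 8.90 = 30.787 ≈ 30.8 days.

30.8 days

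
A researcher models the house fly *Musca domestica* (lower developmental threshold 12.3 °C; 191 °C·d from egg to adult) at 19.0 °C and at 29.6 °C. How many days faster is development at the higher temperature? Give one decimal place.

17.5 days

At 19.0 °C: 191 / (19.0 − 12.3) = 191 / 6.7 = 28.507 d.
At 29.6 °C: 191 / (29.6 − 12.3) = 191 / 17.3 = 11.040 d.
Difference = |28.507 − 11.040| = 17.467 ≈ 17.5 days.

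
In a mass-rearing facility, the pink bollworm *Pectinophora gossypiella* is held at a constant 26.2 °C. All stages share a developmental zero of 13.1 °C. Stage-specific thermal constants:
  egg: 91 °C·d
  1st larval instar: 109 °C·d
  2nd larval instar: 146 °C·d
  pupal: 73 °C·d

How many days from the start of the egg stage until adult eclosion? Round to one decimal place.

Daily accumulation at 26.2 °C = 26.2 − 13.1 = 13.1 DD/day.
Total K = 91 + 109 + 146 + 73 = 419 DD.
Total duration = 419 / 13.1 = 31.985 ≈ 32.0 days.

32.0 days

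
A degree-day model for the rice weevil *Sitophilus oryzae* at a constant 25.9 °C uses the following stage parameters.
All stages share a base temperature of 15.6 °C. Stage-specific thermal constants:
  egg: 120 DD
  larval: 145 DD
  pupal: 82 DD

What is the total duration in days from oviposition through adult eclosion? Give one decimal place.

33.7 days

Daily accumulation at 25.9 °C = 25.9 − 15.6 = 10.3 DD/day.
Total K = 120 + 145 + 82 = 347 DD.
Total duration = 347 / 10.3 = 33.689 ≈ 33.7 days.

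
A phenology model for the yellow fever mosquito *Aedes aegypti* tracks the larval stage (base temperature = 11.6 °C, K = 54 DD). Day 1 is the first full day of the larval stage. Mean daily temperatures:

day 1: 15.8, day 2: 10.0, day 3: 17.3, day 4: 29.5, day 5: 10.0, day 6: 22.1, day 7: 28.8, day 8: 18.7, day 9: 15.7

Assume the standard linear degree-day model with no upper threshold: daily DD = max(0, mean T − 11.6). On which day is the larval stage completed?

day 7

Daily DD above 11.6 °C: 4.2, 0.0, 5.7, 17.9, 0.0, 10.5, 17.2, 7.1, 4.1.
Cumulative: 4.2, 4.2, 9.9, 27.8, 27.8, 38.3, 55.5, 62.6, 66.7.
The total first reaches 54 DD on day 7.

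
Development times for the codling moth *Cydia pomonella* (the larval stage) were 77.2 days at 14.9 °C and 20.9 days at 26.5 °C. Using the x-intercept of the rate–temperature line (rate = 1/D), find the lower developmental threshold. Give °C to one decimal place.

Under the model K = D·(T − T_b), so D₁·(T₁ − T_b) = D₂·(T₂ − T_b).
77.2·(14.9 − T_b) = 20.9·(26.5 − T_b)
T_b = (77.2·14.9 − 20.9·26.5) / (77.2 − 20.9) = 596.43 / 56.3 = 10.594 °C ≈ 10.6 °C.

10.6 °C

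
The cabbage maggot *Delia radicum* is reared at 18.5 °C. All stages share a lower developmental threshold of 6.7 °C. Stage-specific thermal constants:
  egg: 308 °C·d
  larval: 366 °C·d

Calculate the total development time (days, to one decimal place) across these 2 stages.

Daily accumulation at 18.5 °C = 18.5 − 6.7 = 11.8 DD/day.
Total K = 308 + 366 = 674 DD.
Total duration = 674 / 11.8 = 57.119 ≈ 57.1 days.

57.1 days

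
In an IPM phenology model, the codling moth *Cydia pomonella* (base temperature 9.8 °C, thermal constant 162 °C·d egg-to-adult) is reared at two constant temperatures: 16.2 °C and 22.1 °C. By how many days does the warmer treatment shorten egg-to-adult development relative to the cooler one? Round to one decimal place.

At 16.2 °C: 162 / (16.2 − 9.8) = 162 / 6.4 = 25.313 d.
At 22.1 °C: 162 / (22.1 − 9.8) = 162 / 12.3 = 13.171 d.
Difference = |25.313 − 13.171| = 12.142 ≈ 12.1 days.

12.1 days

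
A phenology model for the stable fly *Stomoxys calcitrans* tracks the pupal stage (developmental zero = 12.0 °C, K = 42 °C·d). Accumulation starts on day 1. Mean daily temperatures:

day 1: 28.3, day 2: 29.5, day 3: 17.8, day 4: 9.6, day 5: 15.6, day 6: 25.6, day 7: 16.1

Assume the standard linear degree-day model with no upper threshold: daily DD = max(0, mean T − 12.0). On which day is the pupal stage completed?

day 5

Daily DD above 12.0 °C: 16.3, 17.5, 5.8, 0.0, 3.6, 13.6, 4.1.
Cumulative: 16.3, 33.8, 39.6, 39.6, 43.2, 56.8, 60.9.
The total first reaches 42 DD on day 5.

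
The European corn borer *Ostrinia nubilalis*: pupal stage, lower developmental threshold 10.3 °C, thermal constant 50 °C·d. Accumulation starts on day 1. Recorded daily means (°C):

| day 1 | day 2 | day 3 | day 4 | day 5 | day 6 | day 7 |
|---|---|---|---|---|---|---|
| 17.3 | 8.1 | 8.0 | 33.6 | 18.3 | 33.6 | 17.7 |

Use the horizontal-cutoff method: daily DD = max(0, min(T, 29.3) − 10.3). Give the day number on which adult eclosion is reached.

Daily DD above 10.3 °C (capped at 19.0): 7.0, 0.0, 0.0, 19.0, 8.0, 19.0, 7.4.
Cumulative: 7.0, 7.0, 7.0, 26.0, 34.0, 53.0, 60.4.
The total first reaches 50 DD on day 6.

day 6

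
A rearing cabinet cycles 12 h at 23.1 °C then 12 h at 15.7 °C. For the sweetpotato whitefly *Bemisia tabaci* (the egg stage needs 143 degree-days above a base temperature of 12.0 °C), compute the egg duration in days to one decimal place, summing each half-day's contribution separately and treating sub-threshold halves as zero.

19.3 days

Day half: max(0, 23.1 − 12.0) × 0.5 = 11.1 × 0.5 = 5.55 DD.
Night half: max(0, 15.7 − 12.0) × 0.5 = 3.7 × 0.5 = 1.85 DD.
Per 24 h: 7.40 DD/day.
Duration = 143 / 7.40 = 19.324 ≈ 19.3 days.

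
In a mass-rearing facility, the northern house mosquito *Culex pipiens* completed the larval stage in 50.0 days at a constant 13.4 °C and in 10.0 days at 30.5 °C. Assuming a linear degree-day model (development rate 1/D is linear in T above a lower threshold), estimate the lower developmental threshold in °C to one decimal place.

Equal thermal constants: D₁(T₁ − T_b) = D₂(T₂ − T_b).
50.0·(13.4 − T_b) = 10.0·(30.5 − T_b)
T_b = (50.0·13.4 − 10.0·30.5) / (50.0 − 10.0) = 365.00 / 40.0 = 9.125 °C ≈ 9.1 °C.

9.1 °C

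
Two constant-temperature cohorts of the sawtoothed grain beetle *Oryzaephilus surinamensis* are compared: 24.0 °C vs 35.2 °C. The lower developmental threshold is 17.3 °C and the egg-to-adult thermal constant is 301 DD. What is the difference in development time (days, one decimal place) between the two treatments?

28.1 days

At 24.0 °C: 301 / (24.0 − 17.3) = 301 / 6.7 = 44.925 d.
At 35.2 °C: 301 / (35.2 − 17.3) = 301 / 17.9 = 16.816 d.
Difference = |44.925 − 16.816| = 28.110 ≈ 28.1 days.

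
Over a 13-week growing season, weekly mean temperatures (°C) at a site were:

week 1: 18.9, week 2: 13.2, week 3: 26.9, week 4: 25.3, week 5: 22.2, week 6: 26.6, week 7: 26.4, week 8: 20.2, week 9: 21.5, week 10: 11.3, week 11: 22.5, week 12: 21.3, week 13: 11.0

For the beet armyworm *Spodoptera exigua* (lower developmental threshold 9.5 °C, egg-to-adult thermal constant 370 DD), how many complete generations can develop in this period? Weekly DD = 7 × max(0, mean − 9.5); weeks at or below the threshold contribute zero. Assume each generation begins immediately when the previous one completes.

Weekly DD (7 × max(0, T̄ − 9.5)): 65.8, 25.9, 121.8, 110.6, 88.9, 119.7, 118.3, 74.9, 84.0, 12.6, 91.0, 82.6, 10.5.
Season total = 1006.6 DD.
Complete generations = ⌊1006.6 / 370⌋ = 2.

2 generations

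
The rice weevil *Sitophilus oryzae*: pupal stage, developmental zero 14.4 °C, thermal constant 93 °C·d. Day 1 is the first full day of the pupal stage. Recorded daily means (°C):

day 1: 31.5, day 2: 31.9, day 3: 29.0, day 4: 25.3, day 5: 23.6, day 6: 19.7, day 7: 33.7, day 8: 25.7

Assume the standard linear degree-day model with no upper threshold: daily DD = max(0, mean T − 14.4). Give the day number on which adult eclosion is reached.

Daily DD above 14.4 °C: 17.1, 17.5, 14.6, 10.9, 9.2, 5.3, 19.3, 11.3.
Cumulative: 17.1, 34.6, 49.2, 60.1, 69.3, 74.6, 93.9, 105.2.
The total first reaches 93 DD on day 7.

day 7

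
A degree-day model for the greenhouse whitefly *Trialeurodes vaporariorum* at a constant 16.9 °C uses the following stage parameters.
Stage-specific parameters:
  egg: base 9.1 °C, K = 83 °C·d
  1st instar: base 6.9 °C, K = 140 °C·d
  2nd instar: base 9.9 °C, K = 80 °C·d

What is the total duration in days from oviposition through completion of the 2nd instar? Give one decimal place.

egg: 83 / (16.9 − 9.1) = 83 / 7.8 = 10.641 d.
1st instar: 140 / (16.9 − 6.9) = 140 / 10.0 = 14.000 d.
2nd instar: 80 / (16.9 − 9.9) = 80 / 7.0 = 11.429 d.
Sum = 36.070 ≈ 36.1 days.

36.1 days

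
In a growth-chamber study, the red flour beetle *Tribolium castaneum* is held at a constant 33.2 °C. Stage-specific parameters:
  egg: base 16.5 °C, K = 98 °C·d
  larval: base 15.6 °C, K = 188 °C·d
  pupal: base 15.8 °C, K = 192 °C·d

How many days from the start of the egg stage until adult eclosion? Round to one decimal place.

27.6 days

egg: 98 / (33.2 − 16.5) = 98 / 16.7 = 5.868 d.
larval: 188 / (33.2 − 15.6) = 188 / 17.6 = 10.682 d.
pupal: 192 / (33.2 − 15.8) = 192 / 17.4 = 11.034 d.
Sum = 27.585 ≈ 27.6 days.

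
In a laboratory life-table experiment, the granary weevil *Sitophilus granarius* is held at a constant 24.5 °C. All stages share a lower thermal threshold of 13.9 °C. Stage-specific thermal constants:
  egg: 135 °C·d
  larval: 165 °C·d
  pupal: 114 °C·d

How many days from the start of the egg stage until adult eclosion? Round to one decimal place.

39.1 days

Daily accumulation at 24.5 °C = 24.5 − 13.9 = 10.6 DD/day.
Total K = 135 + 165 + 114 = 414 DD.
Total duration = 414 / 10.6 = 39.057 ≈ 39.1 days.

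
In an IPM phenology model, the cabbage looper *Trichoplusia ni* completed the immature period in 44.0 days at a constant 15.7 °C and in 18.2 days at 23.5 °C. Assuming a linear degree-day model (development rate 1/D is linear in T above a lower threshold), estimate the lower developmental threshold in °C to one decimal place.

Linear rate model ⇒ the product D·(T − T_b) is constant across temperatures.
44.0·(15.7 − T_b) = 18.2·(23.5 − T_b)
T_b = (44.0·15.7 − 18.2·23.5) / (44.0 − 18.2) = 263.10 / 25.8 = 10.198 °C ≈ 10.2 °C.

10.2 °C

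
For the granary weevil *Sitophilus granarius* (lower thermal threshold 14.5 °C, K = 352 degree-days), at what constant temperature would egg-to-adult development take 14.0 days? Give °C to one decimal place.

39.6 °C

Required daily accumulation = 352 / 14.0 = 25.143 DD/day.
T = T_base + 25.143 = 14.5 + 25.143 = 39.643 ≈ 39.6 °C.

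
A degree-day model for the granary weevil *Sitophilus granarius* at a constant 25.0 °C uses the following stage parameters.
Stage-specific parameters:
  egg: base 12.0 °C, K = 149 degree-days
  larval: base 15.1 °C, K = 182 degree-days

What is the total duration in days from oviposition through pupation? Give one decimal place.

egg: 149 / (25.0 − 12.0) = 149 / 13.0 = 11.462 d.
larval: 182 / (25.0 − 15.1) = 182 / 9.9 = 18.384 d.
Sum = 29.845 ≈ 29.8 days.

29.8 days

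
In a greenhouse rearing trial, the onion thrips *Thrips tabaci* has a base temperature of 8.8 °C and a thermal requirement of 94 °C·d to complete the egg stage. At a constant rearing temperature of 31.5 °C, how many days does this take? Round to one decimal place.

Daily accumulation = 31.5 − 8.8 = 22.7 DD/day.
Duration = 94 / 22.7 = 4.141 ≈ 4.1 days.

4.1 days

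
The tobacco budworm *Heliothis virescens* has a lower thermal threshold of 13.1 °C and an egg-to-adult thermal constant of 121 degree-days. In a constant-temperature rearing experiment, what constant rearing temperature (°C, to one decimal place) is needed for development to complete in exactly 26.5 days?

17.7 °C

Required daily accumulation = 121 / 26.5 = 4.566 DD/day.
T = T_base + 4.566 = 13.1 + 4.566 = 17.666 ≈ 17.7 °C.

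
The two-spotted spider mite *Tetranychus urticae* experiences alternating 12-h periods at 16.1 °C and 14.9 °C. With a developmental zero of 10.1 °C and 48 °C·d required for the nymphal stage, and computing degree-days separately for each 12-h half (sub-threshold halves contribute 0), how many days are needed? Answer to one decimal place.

Day half: max(0, 16.1 − 10.1) × 0.5 = 6.0 × 0.5 = 3.00 DD.
Night half: max(0, 14.9 − 10.1) × 0.5 = 4.8 × 0.5 = 2.40 DD.
Per 24 h: 5.40 DD/day.
Duration = 48 / 5.40 = 8.889 ≈ 8.9 days.

8.9 days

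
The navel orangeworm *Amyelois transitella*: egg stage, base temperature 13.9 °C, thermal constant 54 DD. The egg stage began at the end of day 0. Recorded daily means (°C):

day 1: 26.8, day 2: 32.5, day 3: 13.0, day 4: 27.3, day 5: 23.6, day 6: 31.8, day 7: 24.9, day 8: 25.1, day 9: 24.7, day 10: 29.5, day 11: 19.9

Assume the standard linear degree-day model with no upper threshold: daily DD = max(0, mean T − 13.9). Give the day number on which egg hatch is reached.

day 5

Daily DD above 13.9 °C: 12.9, 18.6, 0.0, 13.4, 9.7, 17.9, 11.0, 11.2, 10.8, 15.6, 6.0.
Cumulative: 12.9, 31.5, 31.5, 44.9, 54.6, 72.5, 83.5, 94.7, 105.5, 121.1, 127.1.
The total first reaches 54 DD on day 5.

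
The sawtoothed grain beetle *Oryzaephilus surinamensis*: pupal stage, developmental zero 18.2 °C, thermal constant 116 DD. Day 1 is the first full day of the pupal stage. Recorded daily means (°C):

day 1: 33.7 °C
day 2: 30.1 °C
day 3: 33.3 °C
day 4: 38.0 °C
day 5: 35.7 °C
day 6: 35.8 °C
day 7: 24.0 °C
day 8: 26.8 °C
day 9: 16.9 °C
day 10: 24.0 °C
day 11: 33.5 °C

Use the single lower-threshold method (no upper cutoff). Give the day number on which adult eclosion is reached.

day 10

Daily DD above 18.2 °C: 15.5, 11.9, 15.1, 19.8, 17.5, 17.6, 5.8, 8.6, 0.0, 5.8, 15.3.
Cumulative: 15.5, 27.4, 42.5, 62.3, 79.8, 97.4, 103.2, 111.8, 111.8, 117.6, 132.9.
The total first reaches 116 DD on day 10.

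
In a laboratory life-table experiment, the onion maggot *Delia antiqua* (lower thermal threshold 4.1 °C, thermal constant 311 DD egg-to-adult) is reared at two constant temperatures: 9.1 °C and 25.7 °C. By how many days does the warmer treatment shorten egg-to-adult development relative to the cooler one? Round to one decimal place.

At 9.1 °C: 311 / (9.1 − 4.1) = 311 / 5.0 = 62.200 d.
At 25.7 °C: 311 / (25.7 − 4.1) = 311 / 21.6 = 14.398 d.
Difference = |62.200 − 14.398| = 47.802 ≈ 47.8 days.

47.8 days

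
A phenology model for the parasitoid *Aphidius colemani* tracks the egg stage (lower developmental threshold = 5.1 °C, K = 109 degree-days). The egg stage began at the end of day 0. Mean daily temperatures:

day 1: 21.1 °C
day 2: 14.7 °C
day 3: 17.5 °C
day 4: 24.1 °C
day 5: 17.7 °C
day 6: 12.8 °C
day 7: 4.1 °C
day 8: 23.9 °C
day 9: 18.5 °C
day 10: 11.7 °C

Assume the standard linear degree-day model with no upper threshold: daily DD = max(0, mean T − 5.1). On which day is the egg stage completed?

day 9

Daily DD above 5.1 °C: 16.0, 9.6, 12.4, 19.0, 12.6, 7.7, 0.0, 18.8, 13.4, 6.6.
Cumulative: 16.0, 25.6, 38.0, 57.0, 69.6, 77.3, 77.3, 96.1, 109.5, 116.1.
The total first reaches 109 DD on day 9.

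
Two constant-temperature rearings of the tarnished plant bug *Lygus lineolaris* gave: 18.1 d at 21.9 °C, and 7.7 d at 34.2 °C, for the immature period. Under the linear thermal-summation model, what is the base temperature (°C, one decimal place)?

Linear rate model ⇒ the product D·(T − T_b) is constant across temperatures.
18.1·(21.9 − T_b) = 7.7·(34.2 − T_b)
T_b = (18.1·21.9 − 7.7·34.2) / (18.1 − 7.7) = 133.05 / 10.4 = 12.793 °C ≈ 12.8 °C.

12.8 °C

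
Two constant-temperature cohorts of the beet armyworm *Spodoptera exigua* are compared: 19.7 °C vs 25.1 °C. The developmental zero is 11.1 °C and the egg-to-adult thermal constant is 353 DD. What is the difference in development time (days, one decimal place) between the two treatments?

15.8 days

At 19.7 °C: 353 / (19.7 − 11.1) = 353 / 8.6 = 41.047 d.
At 25.1 °C: 353 / (25.1 − 11.1) = 353 / 14.0 = 25.214 d.
Difference = |41.047 − 25.214| = 15.832 ≈ 15.8 days.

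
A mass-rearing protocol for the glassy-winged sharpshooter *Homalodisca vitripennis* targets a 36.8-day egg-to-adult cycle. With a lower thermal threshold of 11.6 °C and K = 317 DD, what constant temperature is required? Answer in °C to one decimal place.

Required daily accumulation = 317 / 36.8 = 8.614 DD/day.
T = T_base + 8.614 = 11.6 + 8.614 = 20.214 ≈ 20.2 °C.

20.2 °C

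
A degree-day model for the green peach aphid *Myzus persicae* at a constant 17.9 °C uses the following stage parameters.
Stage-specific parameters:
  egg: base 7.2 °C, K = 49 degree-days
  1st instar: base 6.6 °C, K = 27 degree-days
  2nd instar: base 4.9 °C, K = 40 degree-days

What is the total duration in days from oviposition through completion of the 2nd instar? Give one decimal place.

10.0 days

egg: 49 / (17.9 − 7.2) = 49 / 10.7 = 4.579 d.
1st instar: 27 / (17.9 − 6.6) = 27 / 11.3 = 2.389 d.
2nd instar: 40 / (17.9 − 4.9) = 40 / 13.0 = 3.077 d.
Sum = 10.046 ≈ 10.0 days.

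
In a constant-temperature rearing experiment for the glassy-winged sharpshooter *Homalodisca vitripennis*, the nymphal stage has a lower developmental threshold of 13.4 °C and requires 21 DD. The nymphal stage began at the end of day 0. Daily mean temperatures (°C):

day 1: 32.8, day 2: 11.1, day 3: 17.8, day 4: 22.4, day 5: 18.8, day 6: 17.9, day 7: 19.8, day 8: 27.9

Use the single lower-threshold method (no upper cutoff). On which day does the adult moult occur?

Daily DD above 13.4 °C: 19.4, 0.0, 4.4, 9.0, 5.4, 4.5, 6.4, 14.5.
Cumulative: 19.4, 19.4, 23.8, 32.8, 38.2, 42.7, 49.1, 63.6.
The total first reaches 21 DD on day 3.

day 3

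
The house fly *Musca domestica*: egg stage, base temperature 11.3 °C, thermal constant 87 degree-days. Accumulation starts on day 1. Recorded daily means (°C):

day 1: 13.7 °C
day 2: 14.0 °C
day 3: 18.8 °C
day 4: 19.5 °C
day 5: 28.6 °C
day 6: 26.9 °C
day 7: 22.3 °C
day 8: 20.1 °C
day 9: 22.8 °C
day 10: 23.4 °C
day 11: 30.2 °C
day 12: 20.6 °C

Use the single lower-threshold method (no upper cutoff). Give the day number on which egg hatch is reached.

day 10

Daily DD above 11.3 °C: 2.4, 2.7, 7.5, 8.2, 17.3, 15.6, 11.0, 8.8, 11.5, 12.1, 18.9, 9.3.
Cumulative: 2.4, 5.1, 12.6, 20.8, 38.1, 53.7, 64.7, 73.5, 85.0, 97.1, 116.0, 125.3.
The total first reaches 87 DD on day 10.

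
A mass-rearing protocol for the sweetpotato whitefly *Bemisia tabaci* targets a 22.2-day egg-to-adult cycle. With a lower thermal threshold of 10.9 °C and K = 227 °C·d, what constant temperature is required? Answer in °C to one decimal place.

Required daily accumulation = 227 / 22.2 = 10.225 DD/day.
T = T_base + 10.225 = 10.9 + 10.225 = 21.125 ≈ 21.1 °C.

21.1 °C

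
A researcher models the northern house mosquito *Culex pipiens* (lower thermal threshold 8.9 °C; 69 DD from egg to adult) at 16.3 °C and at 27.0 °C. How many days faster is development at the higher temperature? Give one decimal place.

At 16.3 °C: 69 / (16.3 − 8.9) = 69 / 7.4 = 9.324 d.
At 27.0 °C: 69 / (27.0 − 8.9) = 69 / 18.1 = 3.812 d.
Difference = |9.324 − 3.812| = 5.512 ≈ 5.5 days.

5.5 days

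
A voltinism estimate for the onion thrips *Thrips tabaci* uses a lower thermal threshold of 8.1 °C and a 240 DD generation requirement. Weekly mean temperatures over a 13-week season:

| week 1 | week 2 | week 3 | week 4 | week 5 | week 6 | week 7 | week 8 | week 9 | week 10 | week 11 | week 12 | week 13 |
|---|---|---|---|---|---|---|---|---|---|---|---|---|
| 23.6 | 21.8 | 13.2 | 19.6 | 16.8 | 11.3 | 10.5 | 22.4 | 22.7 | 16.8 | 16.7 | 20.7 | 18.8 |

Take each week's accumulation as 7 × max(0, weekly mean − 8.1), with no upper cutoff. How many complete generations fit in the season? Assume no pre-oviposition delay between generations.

3 generations

Weekly DD (7 × max(0, T̄ − 8.1)): 108.5, 95.9, 35.7, 80.5, 60.9, 22.4, 16.8, 100.1, 102.2, 60.9, 60.2, 88.2, 74.9.
Season total = 907.2 DD.
Complete generations = ⌊907.2 / 240⌋ = 3.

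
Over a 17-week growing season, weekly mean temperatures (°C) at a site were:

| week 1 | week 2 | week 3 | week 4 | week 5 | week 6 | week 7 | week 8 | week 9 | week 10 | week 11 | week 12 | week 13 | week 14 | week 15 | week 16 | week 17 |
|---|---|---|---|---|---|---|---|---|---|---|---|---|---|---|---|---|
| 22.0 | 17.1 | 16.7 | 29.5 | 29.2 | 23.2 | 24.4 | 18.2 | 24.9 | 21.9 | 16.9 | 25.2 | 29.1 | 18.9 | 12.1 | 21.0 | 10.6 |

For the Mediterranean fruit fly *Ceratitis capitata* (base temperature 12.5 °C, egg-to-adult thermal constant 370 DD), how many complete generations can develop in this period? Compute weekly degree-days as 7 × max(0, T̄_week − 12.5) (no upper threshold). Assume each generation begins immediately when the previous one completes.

Weekly DD (7 × max(0, T̄ − 12.5)): 66.5, 32.2, 29.4, 119.0, 116.9, 74.9, 83.3, 39.9, 86.8, 65.8, 30.8, 88.9, 116.2, 44.8, 0.0, 59.5, 0.0.
Season total = 1054.9 DD.
Complete generations = ⌊1054.9 / 370⌋ = 2.

2 generations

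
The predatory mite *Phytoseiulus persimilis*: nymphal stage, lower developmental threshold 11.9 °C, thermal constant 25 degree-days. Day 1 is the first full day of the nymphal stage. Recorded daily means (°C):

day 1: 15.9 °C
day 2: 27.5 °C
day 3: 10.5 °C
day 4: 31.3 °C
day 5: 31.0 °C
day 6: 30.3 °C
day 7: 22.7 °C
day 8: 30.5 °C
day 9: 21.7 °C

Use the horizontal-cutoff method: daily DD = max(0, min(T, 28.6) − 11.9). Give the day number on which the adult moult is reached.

day 4

Daily DD above 11.9 °C (capped at 16.7): 4.0, 15.6, 0.0, 16.7, 16.7, 16.7, 10.8, 16.7, 9.8.
Cumulative: 4.0, 19.6, 19.6, 36.3, 53.0, 69.7, 80.5, 97.2, 107.0.
The total first reaches 25 DD on day 4.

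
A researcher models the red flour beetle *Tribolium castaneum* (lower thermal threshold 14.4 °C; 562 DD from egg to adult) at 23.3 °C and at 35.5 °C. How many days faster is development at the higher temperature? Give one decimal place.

At 23.3 °C: 562 / (23.3 − 14.4) = 562 / 8.9 = 63.146 d.
At 35.5 °C: 562 / (35.5 − 14.4) = 562 / 21.1 = 26.635 d.
Difference = |63.146 − 26.635| = 36.511 ≈ 36.5 days.

36.5 days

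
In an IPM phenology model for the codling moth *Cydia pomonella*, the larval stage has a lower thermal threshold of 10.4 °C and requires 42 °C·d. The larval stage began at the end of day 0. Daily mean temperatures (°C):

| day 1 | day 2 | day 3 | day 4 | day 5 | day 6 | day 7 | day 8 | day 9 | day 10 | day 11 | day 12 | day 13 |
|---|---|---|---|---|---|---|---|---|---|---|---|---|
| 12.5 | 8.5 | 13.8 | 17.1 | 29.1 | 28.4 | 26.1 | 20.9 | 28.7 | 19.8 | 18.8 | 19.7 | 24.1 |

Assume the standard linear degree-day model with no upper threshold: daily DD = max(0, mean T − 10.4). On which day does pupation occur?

day 6

Daily DD above 10.4 °C: 2.1, 0.0, 3.4, 6.7, 18.7, 18.0, 15.7, 10.5, 18.3, 9.4, 8.4, 9.3, 13.7.
Cumulative: 2.1, 2.1, 5.5, 12.2, 30.9, 48.9, 64.6, 75.1, 93.4, 102.8, 111.2, 120.5, 134.2.
The total first reaches 42 DD on day 6.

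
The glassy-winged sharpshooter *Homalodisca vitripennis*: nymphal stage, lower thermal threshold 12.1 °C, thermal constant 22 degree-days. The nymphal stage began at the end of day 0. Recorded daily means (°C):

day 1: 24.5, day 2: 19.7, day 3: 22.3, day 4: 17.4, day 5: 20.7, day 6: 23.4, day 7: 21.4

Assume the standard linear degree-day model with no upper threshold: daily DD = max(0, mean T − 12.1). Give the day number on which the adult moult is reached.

day 3

Daily DD above 12.1 °C: 12.4, 7.6, 10.2, 5.3, 8.6, 11.3, 9.3.
Cumulative: 12.4, 20.0, 30.2, 35.5, 44.1, 55.4, 64.7.
The total first reaches 22 DD on day 3.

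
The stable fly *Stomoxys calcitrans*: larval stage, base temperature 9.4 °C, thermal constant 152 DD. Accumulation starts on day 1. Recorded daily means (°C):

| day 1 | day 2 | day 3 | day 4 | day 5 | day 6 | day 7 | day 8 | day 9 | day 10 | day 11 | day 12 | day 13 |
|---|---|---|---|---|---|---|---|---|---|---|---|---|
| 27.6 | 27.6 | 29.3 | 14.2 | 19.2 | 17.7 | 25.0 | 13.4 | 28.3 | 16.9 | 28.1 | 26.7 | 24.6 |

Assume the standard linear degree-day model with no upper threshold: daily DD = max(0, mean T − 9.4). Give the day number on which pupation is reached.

Daily DD above 9.4 °C: 18.2, 18.2, 19.9, 4.8, 9.8, 8.3, 15.6, 4.0, 18.9, 7.5, 18.7, 17.3, 15.2.
Cumulative: 18.2, 36.4, 56.3, 61.1, 70.9, 79.2, 94.8, 98.8, 117.7, 125.2, 143.9, 161.2, 176.4.
The total first reaches 152 DD on day 12.

day 12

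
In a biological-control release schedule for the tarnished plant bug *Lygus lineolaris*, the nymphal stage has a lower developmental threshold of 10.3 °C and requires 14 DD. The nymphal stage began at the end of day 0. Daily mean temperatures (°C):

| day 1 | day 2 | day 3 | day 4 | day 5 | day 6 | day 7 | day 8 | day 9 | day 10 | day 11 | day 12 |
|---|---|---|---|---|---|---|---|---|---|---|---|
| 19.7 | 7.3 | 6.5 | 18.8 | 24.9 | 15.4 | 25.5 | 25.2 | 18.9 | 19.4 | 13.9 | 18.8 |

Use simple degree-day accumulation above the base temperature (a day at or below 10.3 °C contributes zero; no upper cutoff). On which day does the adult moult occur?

Daily DD above 10.3 °C: 9.4, 0.0, 0.0, 8.5, 14.6, 5.1, 15.2, 14.9, 8.6, 9.1, 3.6, 8.5.
Cumulative: 9.4, 9.4, 9.4, 17.9, 32.5, 37.6, 52.8, 67.7, 76.3, 85.4, 89.0, 97.5.
The total first reaches 14 DD on day 4.

day 4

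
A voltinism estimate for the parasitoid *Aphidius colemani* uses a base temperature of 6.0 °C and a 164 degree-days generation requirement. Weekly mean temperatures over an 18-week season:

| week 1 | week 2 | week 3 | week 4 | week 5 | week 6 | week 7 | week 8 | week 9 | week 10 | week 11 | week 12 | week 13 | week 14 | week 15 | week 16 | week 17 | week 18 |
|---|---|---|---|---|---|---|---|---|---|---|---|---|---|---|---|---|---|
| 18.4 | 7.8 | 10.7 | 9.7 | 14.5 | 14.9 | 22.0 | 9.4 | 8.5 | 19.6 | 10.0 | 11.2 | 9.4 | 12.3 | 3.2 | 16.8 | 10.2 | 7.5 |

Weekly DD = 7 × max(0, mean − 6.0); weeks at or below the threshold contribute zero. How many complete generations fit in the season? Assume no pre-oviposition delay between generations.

Weekly DD (7 × max(0, T̄ − 6.0)): 86.8, 12.6, 32.9, 25.9, 59.5, 62.3, 112.0, 23.8, 17.5, 95.2, 28.0, 36.4, 23.8, 44.1, 0.0, 75.6, 29.4, 10.5.
Season total = 776.3 DD.
Complete generations = ⌊776.3 / 164⌋ = 4.

4 generations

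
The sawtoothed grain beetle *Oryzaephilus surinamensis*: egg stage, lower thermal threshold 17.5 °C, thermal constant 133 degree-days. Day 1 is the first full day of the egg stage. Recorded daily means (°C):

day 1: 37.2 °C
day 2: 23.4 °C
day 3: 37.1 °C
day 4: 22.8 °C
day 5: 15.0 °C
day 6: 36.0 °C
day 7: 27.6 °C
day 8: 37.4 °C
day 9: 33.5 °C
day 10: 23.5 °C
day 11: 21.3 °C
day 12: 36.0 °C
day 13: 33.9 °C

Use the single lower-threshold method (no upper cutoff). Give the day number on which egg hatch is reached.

day 12

Daily DD above 17.5 °C: 19.7, 5.9, 19.6, 5.3, 0.0, 18.5, 10.1, 19.9, 16.0, 6.0, 3.8, 18.5, 16.4.
Cumulative: 19.7, 25.6, 45.2, 50.5, 50.5, 69.0, 79.1, 99.0, 115.0, 121.0, 124.8, 143.3, 159.7.
The total first reaches 133 DD on day 12.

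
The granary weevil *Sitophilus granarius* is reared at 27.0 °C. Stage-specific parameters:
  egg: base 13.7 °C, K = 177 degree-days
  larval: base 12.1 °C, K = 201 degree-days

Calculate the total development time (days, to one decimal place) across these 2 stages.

egg: 177 / (27.0 − 13.7) = 177 / 13.3 = 13.308 d.
larval: 201 / (27.0 − 12.1) = 201 / 14.9 = 13.490 d.
Sum = 26.798 ≈ 26.8 days.

26.8 days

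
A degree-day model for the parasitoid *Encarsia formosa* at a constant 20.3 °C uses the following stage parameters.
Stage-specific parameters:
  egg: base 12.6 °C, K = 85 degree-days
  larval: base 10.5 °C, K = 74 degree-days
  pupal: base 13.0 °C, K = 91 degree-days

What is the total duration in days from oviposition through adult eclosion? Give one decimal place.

egg: 85 / (20.3 − 12.6) = 85 / 7.7 = 11.039 d.
larval: 74 / (20.3 − 10.5) = 74 / 9.8 = 7.551 d.
pupal: 91 / (20.3 − 13.0) = 91 / 7.3 = 12.466 d.
Sum = 31.056 ≈ 31.1 days.

31.1 days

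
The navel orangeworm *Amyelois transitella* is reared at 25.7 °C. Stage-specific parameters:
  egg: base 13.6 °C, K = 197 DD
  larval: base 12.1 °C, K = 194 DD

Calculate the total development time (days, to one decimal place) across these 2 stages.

egg: 197 / (25.7 − 13.6) = 197 / 12.1 = 16.281 d.
larval: 194 / (25.7 − 12.1) = 194 / 13.6 = 14.265 d.
Sum = 30.546 ≈ 30.5 days.

30.5 days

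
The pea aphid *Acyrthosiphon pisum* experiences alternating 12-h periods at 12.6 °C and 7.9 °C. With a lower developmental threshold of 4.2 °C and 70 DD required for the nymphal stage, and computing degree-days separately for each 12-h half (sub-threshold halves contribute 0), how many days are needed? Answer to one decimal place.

Day half: max(0, 12.6 − 4.2) × 0.5 = 8.4 × 0.5 = 4.20 DD.
Night half: max(0, 7.9 − 4.2) × 0.5 = 3.7 × 0.5 = 1.85 DD.
Per 24 h: 6.05 DD/day.
Duration = 70 / 6.05 = 11.570 ≈ 11.6 days.

11.6 days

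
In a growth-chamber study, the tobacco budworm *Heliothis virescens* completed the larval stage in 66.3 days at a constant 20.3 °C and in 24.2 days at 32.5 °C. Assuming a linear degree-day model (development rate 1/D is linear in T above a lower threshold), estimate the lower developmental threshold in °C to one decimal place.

13.3 °C

Under the model K = D·(T − T_b), so D₁·(T₁ − T_b) = D₂·(T₂ − T_b).
66.3·(20.3 − T_b) = 24.2·(32.5 − T_b)
T_b = (66.3·20.3 − 24.2·32.5) / (66.3 − 24.2) = 559.39 / 42.1 = 13.287 °C ≈ 13.3 °C.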